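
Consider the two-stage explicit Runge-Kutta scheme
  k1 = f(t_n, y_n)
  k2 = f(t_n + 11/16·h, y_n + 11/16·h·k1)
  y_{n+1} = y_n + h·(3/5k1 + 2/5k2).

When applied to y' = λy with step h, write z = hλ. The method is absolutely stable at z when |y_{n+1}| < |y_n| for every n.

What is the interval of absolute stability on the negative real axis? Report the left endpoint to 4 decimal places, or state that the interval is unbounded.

(-3.6364, 0).

Test eqn y'=λy, z=hλ:
  k1=λy_n ⇒ h·k1=z·y_n;  k2=λ(1+11/16z)y_n ⇒ h·k2=z(1+11/16z)y_n
  y_{n+1}/y_n = 1 + 3/5z + 2/5z(1+11/16z) = 1 + z + 11/40z²
  Hence R(z) = 1 + z + 11/40z².

Solve |R(x)|<1 on ℝ⁻.
x=-1.25: |R|=0.1797
R=1: x+11/40x²=0 ⇒ x=−40/11=-3.6364; min R=1−1/(4·11/40)=0.0909>−1
Confirm numerically:
  x=-2.200: |R|=0.13100 <1
  x=-2.198: |R|=0.13058 <1
  x=-1.664: |R|=0.09745 <1
  x=-4.231: |R|=1.69187 >1
  x=-4.149: |R|=1.58491 >1
Interval (-3.6364, 0).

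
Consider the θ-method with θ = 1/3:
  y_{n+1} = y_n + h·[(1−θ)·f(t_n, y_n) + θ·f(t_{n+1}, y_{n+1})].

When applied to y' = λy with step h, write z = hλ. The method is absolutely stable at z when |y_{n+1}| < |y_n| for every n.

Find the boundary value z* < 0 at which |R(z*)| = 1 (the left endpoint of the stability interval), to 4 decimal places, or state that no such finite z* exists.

On y'=λy, z=hλ:
  y_{n+1} = y_n + z·[2/3·y_n + 1/3·y_{n+1}] ⇒ (1 − 1/3z)y_{n+1} = (1 + 2/3z)y_n
  ⇒ R(z) = (1 + 2/3z)/(1 − 1/3z).

Solve |R(x)|<1 on ℝ⁻.
x=-0.34: |R|=0.6946
R=−1: 1+2/3x = −1+1/3x ⇒ -1/3x=2 ⇒ x=2/(-1/3)=-6.0000
Confirm numerically:
  x=-5.647: |R|=0.95918 <1
  x=-5.084: |R|=0.88669 <1
  x=-3.457: |R|=0.60616 <1
  x=-3.443: |R|=0.60314 <1
  x=-6.476: |R|=1.05023 >1
  x=-6.263: |R|=1.02839 >1
Stable set (-6.0000, 0).

z* = -6.0000.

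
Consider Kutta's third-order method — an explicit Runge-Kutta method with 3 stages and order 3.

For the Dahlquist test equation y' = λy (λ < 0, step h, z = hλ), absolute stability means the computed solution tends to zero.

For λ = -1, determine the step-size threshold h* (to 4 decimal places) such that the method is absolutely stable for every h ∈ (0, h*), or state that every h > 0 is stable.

(-2.5127,0); λ=-1 ⇒ h* = 2.5127.

Test eqn y'=λy, z=hλ:
  order 3, 3-stage ⇒ R(z)=1+z+z^2/2+z^3/6
  (e.g. R(-0.74)=0.46626, |R|=0.46626)

Need |R(x)|<1, x<0.
x=-0.74: |R|=0.4663
|R(-1.61)|=0.0095 |R(-1.34)|=0.1568 |R(-1.13)|=0.2680
Bisect:
  x_lo=-3.2969 |R|=2.8346  x_hi=-0.2487 |R|=0.7797
  mid=-1.77279 |R|=0.12998 →hi
  mid=-2.53482 |R|=1.03667 →lo
  mid=-2.15380 |R|=0.49957 →hi
  mid=-2.34431 |R|=0.74372 →hi
  mid=-2.43957 |R|=0.88367 →hi
  mid=-2.48719 |R|=0.95848 →hi
  mid=-2.51101 |R|=0.99715 →hi
  mid=-2.52291 |R|=1.01680 →lo
  mid=-2.51696 |R|=1.00695 →lo
  mid=-2.51398 |R|=1.00204 →lo
  ...
  [-2.51287,-2.51268] ⇒ x*=-2.5127
So |R|<1 on (-2.5127, 0).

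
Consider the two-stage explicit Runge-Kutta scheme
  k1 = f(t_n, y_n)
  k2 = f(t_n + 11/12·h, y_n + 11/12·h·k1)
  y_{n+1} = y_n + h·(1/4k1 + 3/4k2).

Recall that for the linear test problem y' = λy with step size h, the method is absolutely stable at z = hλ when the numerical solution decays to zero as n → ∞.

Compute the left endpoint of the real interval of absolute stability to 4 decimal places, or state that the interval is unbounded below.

left endpoint -1.4545.

With y'=λy (z=hλ):
  k1=λy_n ⇒ h·k1=z·y_n;  k2=λ(1+11/12z)y_n ⇒ h·k2=z(1+11/12z)y_n
  y_{n+1}/y_n = 1 + 1/4z + 3/4z(1+11/12z) = 1 + z + 11/16z²
  Hence R(z) = 1 + z + 11/16z².

Solve |R(x)|<1 on ℝ⁻.
x=-0.31: |R|=0.7561
R=1: x+11/16x²=0 ⇒ x=−16/11=-1.4545; min R=1−1/(4·11/16)=0.6364>−1
Confirm numerically:
  x=-1.073: |R|=0.71854 <1
  x=-0.991: |R|=0.68418 <1
  x=-0.860: |R|=0.64847 <1
  x=-0.623: |R|=0.64384 <1
  x=-1.957: |R|=1.67602 >1
  x=-1.690: |R|=1.27357 >1
  x=-1.646: |R|=1.21665 >1
Stable set (-1.4545, 0).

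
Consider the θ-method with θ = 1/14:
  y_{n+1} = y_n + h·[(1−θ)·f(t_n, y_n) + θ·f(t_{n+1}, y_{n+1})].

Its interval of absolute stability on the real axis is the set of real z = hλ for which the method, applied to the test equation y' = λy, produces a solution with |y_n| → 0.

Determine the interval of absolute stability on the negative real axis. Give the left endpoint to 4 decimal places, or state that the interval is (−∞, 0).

z∈(-2.3333,0).

With y'=λy (z=hλ):
  y_{n+1} = y_n + z·[13/14·y_n + 1/14·y_{n+1}] ⇒ (1 − 1/14z)y_{n+1} = (1 + 13/14z)y_n
  R(z) = (1 + 13/14z)/(1 − 1/14z).

Need |R(x)|<1, x<0.
x=-1.64: |R|=0.4680
R=−1: 1+13/14x = −1+1/14x ⇒ -6/7x=2 ⇒ x=2/(-6/7)=-2.3333
Confirm numerically:
  x=-1.335: |R|=0.21878 <1
  x=-1.067: |R|=0.00856 <1
  x=-1.065: |R|=0.01029 <1
  x=-1.013: |R|=0.05535 <1
  x=-2.614: |R|=1.20272 >1
  x=-2.594: |R|=1.18850 >1
Stable set (-2.3333, 0).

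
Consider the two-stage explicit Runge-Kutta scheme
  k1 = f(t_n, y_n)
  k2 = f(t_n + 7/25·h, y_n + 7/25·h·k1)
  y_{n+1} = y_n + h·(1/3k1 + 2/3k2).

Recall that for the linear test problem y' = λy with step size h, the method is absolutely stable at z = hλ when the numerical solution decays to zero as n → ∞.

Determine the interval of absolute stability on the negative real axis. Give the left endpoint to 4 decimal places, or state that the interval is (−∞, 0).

With y'=λy (z=hλ):
  k1=λy_n ⇒ h·k1=z·y_n;  k2=λ(1+7/25z)y_n ⇒ h·k2=z(1+7/25z)y_n
  y_{n+1}/y_n = 1 + 1/3z + 2/3z(1+7/25z) = 1 + z + 14/75z²
  Hence R(z) = 1 + z + 14/75z².

Need |R(x)|<1, x<0.
x=-0.83: |R|=0.2986
R=1: x+14/75x²=0 ⇒ x=−75/14=-5.3571; min R=1−1/(4·14/75)=-0.3393>−1
Confirm numerically:
  x=-4.744: |R|=0.45703 <1
  x=-3.948: |R|=0.03848 <1
  x=-3.557: |R|=0.19525 <1
  x=-3.418: |R|=0.23722 <1
  x=-5.754: |R|=1.42626 >1
  x=-5.623: |R|=1.27905 >1
  x=-5.584: |R|=1.23646 >1
So |R|<1 on (-5.3571, 0).

z∈(-5.3571,0).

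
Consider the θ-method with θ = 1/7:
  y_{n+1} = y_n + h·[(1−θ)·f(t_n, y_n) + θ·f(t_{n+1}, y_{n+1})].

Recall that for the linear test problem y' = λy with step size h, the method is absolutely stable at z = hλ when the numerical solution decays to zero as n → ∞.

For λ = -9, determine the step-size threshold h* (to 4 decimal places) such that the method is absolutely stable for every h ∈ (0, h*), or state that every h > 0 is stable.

Test eqn y'=λy, z=hλ:
  y_{n+1} = y_n + z·[6/7·y_n + 1/7·y_{n+1}] ⇒ (1 − 1/7z)y_{n+1} = (1 + 6/7z)y_n
  ⇒ R(z) = (1 + 6/7z)/(1 − 1/7z).

Need |R(x)|<1, x<0.
x=-0.57: |R|=0.4729
R=−1: 1+6/7x = −1+1/7x ⇒ -5/7x=2 ⇒ x=2/(-5/7)=-2.8000
Confirm numerically:
  x=-2.677: |R|=0.93645 <1
  x=-1.825: |R|=0.44759 <1
  x=-1.824: |R|=0.44696 <1
  x=-1.253: |R|=0.06277 <1
  x=-3.318: |R|=1.25102 >1
  x=-2.833: |R|=1.01678 >1
Stable set (-2.8000, 0).

(-2.8000,0); λ=-9 ⇒ h* = (14/5)/9 = 0.3111.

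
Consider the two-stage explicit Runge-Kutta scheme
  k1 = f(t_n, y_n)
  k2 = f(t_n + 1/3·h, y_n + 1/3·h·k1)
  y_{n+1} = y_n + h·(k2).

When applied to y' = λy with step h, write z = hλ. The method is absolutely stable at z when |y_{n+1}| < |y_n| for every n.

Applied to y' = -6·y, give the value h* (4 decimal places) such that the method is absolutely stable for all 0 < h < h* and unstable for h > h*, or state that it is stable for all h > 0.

(-3.0000,0); λ=-6 ⇒ h* = (3)/6 = 0.5000.

Set f=λy, z=hλ:
  k1=λy_n ⇒ h·k1=z·y_n;  k2=λ(1+1/3z)y_n ⇒ h·k2=z(1+1/3z)y_n
  y_{n+1}/y_n = 1 + z(1+1/3z) = 1 + z + 1/3z²
  Hence R(z) = 1 + z + 1/3z².

Find x<0 with |R(x)|<1.
x=-1.47: |R|=0.2503
R=1: x+1/3x²=0 ⇒ x=−3=-3.0000; min R=1−1/(4·1/3)=0.2500>−1
Confirm numerically:
  x=-1.530: |R|=0.25030 <1
  x=-1.510: |R|=0.25003 <1
  x=-1.337: |R|=0.25886 <1
  x=-3.416: |R|=1.47369 >1
  x=-3.286: |R|=1.31327 >1
  x=-3.246: |R|=1.26617 >1
So |R|<1 on (-3.0000, 0).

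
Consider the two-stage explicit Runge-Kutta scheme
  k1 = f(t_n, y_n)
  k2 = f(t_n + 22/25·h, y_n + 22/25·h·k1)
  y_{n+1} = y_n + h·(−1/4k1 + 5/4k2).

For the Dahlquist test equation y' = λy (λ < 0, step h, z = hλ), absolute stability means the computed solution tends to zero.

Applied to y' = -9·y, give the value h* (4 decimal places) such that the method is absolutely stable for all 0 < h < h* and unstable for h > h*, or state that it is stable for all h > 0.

(-0.9091,0); λ=-9 ⇒ h* = (10/11)/9 = 0.1010.

Test eqn y'=λy, z=hλ:
  k1=λy_n ⇒ h·k1=z·y_n;  k2=λ(1+22/25z)y_n ⇒ h·k2=z(1+22/25z)y_n
  y_{n+1}/y_n = 1 − 1/4z + 5/4z(1+22/25z) = 1 + z + 11/10z²
  ⇒ R(z) = 1 + z + 11/10z².

Find x<0 with |R(x)|<1.
x=-1.36: |R|=1.6746
R=1: x+11/10x²=0 ⇒ x=−10/11=-0.9091; min R=1−1/(4·11/10)=0.7727>−1
Confirm numerically:
  x=-0.794: |R|=0.89948 <1
  x=-0.622: |R|=0.80357 <1
  x=-0.498: |R|=0.77480 <1
  x=-0.472: |R|=0.77306 <1
  x=-1.354: |R|=1.66265 >1
  x=-1.278: |R|=1.51861 >1
  x=-1.227: |R|=1.42908 >1
Interval (-0.9091, 0).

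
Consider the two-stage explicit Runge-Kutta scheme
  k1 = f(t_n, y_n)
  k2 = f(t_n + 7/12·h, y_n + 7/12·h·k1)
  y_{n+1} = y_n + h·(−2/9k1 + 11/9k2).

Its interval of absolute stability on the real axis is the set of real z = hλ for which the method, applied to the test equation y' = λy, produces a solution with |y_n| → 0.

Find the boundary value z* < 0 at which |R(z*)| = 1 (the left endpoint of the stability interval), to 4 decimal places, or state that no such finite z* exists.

On y'=λy, z=hλ:
  k1=λy_n ⇒ h·k1=z·y_n;  k2=λ(1+7/12z)y_n ⇒ h·k2=z(1+7/12z)y_n
  y_{n+1}/y_n = 1 − 2/9z + 11/9z(1+7/12z) = 1 + z + 77/108z²
  so R(z) = 1 + z + 77/108z².

Boundary: |R(x)|=1, x<0.
x=-1.19: |R|=0.8196
R=1: x+77/108x²=0 ⇒ x=−108/77=-1.4026; min R=1−1/(4·77/108)=0.6494>−1
Confirm numerically:
  x=-1.171: |R|=0.80664 <1
  x=-1.092: |R|=0.75818 <1
  x=-0.561: |R|=0.66338 <1
  x=-1.895: |R|=1.66527 >1
  x=-1.885: |R|=1.64832 >1
  x=-1.776: |R|=1.47281 >1
Interval (-1.4026, 0).

z* = -1.4026.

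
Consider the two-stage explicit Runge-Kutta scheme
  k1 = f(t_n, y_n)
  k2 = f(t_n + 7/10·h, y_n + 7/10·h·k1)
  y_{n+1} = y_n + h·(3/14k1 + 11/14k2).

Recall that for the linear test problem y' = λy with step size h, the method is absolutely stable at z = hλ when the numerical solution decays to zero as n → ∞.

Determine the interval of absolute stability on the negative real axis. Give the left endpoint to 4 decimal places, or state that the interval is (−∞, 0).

(-1.8182, 0).

Test eqn y'=λy, z=hλ:
  k1=λy_n ⇒ h·k1=z·y_n;  k2=λ(1+7/10z)y_n ⇒ h·k2=z(1+7/10z)y_n
  y_{n+1}/y_n = 1 + 3/14z + 11/14z(1+7/10z) = 1 + z + 11/20z²
  R(z) = 1 + z + 11/20z².

Find x<0 with |R(x)|<1.
x=-1.72: |R|=0.9071
R=1: x+11/20x²=0 ⇒ x=−20/11=-1.8182; min R=1−1/(4·11/20)=0.5455>−1
Confirm numerically:
  x=-1.310: |R|=0.63386 <1
  x=-1.214: |R|=0.59659 <1
  x=-0.868: |R|=0.54638 <1
  x=-0.837: |R|=0.54831 <1
  x=-2.406: |R|=1.77786 >1
  x=-1.912: |R|=1.09866 >1
Stable set (-1.8182, 0).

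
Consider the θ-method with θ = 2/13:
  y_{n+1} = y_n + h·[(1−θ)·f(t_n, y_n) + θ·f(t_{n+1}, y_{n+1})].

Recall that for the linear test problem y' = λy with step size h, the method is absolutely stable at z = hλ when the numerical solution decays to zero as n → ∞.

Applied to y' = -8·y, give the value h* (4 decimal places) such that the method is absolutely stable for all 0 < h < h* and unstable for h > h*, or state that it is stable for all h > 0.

(-2.8889,0); λ=-8 ⇒ h* = (26/9)/8 = 0.3611.

Set f=λy, z=hλ:
  y_{n+1} = y_n + z·[11/13·y_n + 2/13·y_{n+1}] ⇒ (1 − 2/13z)y_{n+1} = (1 + 11/13z)y_n
  R(z) = (1 + 11/13z)/(1 − 2/13z).

Boundary: |R(x)|=1, x<0.
x=-1.47: |R|=0.1989
R=−1: 1+11/13x = −1+2/13x ⇒ -9/13x=2 ⇒ x=2/(-9/13)=-2.8889
Confirm numerically:
  x=-2.176: |R|=0.63024 <1
  x=-2.062: |R|=0.56541 <1
  x=-1.993: |R|=0.52531 <1
  x=-1.287: |R|=0.07429 <1
  x=-3.165: |R|=1.12856 >1
  x=-3.081: |R|=1.09023 >1
  x=-3.037: |R|=1.06989 >1
Interval (-2.8889, 0).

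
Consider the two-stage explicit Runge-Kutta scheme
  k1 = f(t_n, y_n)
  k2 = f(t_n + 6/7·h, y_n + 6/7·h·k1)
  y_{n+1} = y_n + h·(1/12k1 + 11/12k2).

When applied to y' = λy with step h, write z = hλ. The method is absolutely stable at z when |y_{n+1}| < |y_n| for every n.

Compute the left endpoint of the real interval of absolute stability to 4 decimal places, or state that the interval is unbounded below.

Test eqn y'=λy, z=hλ:
  k1=λy_n ⇒ h·k1=z·y_n;  k2=λ(1+6/7z)y_n ⇒ h·k2=z(1+6/7z)y_n
  y_{n+1}/y_n = 1 + 1/12z + 11/12z(1+6/7z) = 1 + z + 11/14z²
  ⇒ R(z) = 1 + z + 11/14z².

Boundary: |R(x)|=1, x<0.
x=-1.58: |R|=1.3815
R=1: x+11/14x²=0 ⇒ x=−14/11=-1.2727; min R=1−1/(4·11/14)=0.6818>−1
Confirm numerically:
  x=-1.213: |R|=0.94308 <1
  x=-0.830: |R|=0.71128 <1
  x=-0.753: |R|=0.69251 <1
  x=-0.671: |R|=0.68276 <1
  x=-1.608: |R|=1.42359 >1
  x=-1.348: |R|=1.07972 >1
Interval (-1.2727, 0).

z* = -1.2727.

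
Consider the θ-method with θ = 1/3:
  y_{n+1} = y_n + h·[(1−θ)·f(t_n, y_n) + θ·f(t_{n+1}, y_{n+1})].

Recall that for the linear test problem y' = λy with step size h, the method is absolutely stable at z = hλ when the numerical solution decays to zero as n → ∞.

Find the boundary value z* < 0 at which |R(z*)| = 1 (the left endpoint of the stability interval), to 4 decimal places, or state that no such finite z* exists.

left endpoint -6.0000.

Test eqn y'=λy, z=hλ:
  y_{n+1} = y_n + z·[2/3·y_n + 1/3·y_{n+1}] ⇒ (1 − 1/3z)y_{n+1} = (1 + 2/3z)y_n
  Hence R(z) = (1 + 2/3z)/(1 − 1/3z).

Find x<0 with |R(x)|<1.
x=-0.84: |R|=0.3437
R=−1: 1+2/3x = −1+1/3x ⇒ -1/3x=2 ⇒ x=2/(-1/3)=-6.0000
Confirm numerically:
  x=-5.967: |R|=0.99632 <1
  x=-5.620: |R|=0.95592 <1
  x=-4.677: |R|=0.82767 <1
  x=-3.550: |R|=0.62595 <1
  x=-6.177: |R|=1.01929 >1
  x=-6.062: |R|=1.00684 >1
Stable set (-6.0000, 0).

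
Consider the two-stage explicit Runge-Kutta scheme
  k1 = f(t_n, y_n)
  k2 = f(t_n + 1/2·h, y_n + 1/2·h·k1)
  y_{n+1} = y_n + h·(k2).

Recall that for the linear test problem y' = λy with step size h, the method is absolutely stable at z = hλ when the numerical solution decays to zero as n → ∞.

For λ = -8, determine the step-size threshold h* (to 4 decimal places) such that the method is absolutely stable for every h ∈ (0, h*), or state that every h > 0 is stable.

Test eqn y'=λy, z=hλ:
  k1=λy_n ⇒ h·k1=z·y_n;  k2=λ(1+1/2z)y_n ⇒ h·k2=z(1+1/2z)y_n
  y_{n+1}/y_n = 1 + z(1+1/2z) = 1 + z + 1/2z²
  ⇒ R(z) = 1 + z + 1/2z².

Boundary: |R(x)|=1, x<0.
x=-1.35: |R|=0.5613
R=1: x+1/2x²=0 ⇒ x=−2=-2.0000; min R=1−1/(4·1/2)=0.5000>−1
Confirm numerically:
  x=-1.968: |R|=0.96851 <1
  x=-1.674: |R|=0.72714 <1
  x=-1.652: |R|=0.71255 <1
  x=-1.121: |R|=0.50732 <1
  x=-2.377: |R|=1.44806 >1
  x=-2.236: |R|=1.26385 >1
Stable set (-2.0000, 0).

(-2.0000,0); λ=-8 ⇒ h* = (2)/8 = 0.2500.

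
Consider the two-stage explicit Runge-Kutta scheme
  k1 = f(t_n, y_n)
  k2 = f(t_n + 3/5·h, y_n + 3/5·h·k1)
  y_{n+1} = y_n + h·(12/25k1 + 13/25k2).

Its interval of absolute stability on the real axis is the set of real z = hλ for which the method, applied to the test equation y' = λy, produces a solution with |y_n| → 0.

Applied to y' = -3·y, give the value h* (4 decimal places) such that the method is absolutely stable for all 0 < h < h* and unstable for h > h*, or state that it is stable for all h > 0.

(-3.2051,0); λ=-3 ⇒ h* = (125/39)/3 = 1.0684.

On y'=λy, z=hλ:
  k1=λy_n ⇒ h·k1=z·y_n;  k2=λ(1+3/5z)y_n ⇒ h·k2=z(1+3/5z)y_n
  y_{n+1}/y_n = 1 + 12/25z + 13/25z(1+3/5z) = 1 + z + 39/125z²
  so R(z) = 1 + z + 39/125z².

Boundary: |R(x)|=1, x<0.
x=-1.77: |R|=0.2075
R=1: x+39/125x²=0 ⇒ x=−125/39=-3.2051; min R=1−1/(4·39/125)=0.1987>−1
Confirm numerically:
  x=-2.122: |R|=0.28290 <1
  x=-1.778: |R|=0.20832 <1
  x=-1.523: |R|=0.20069 <1
  x=-1.466: |R|=0.20454 <1
  x=-3.474: |R|=1.29143 >1
  x=-3.386: |R|=1.19108 >1
  x=-3.305: |R|=1.10298 >1
So |R|<1 on (-3.2051, 0).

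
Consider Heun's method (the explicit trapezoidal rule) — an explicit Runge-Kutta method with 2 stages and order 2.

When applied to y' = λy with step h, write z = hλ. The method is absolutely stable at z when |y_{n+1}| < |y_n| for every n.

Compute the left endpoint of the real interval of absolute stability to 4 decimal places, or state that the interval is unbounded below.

z* = -2.0000.

With y'=λy (z=hλ):
  order 2, 2-stage ⇒ R(z)=1+z+z^2/2
  (e.g. R(-1.23)=0.52645, |R|=0.52645)

Boundary: |R(x)|=1, x<0.
x=-1.23: |R|=0.5264
|R(-2.01)|=1.0100 |R(-1.64)|=0.7048 |R(-0.6)|=0.5800
Bisect:
  x_lo=-2.7037 |R|=1.9514  x_hi=-0.2467 |R|=0.7838
  mid=-1.47520 |R|=0.61291 →hi
  mid=-2.08947 |R|=1.09347 →lo
  mid=-1.78234 |R|=0.80602 →hi
  mid=-1.93590 |R|=0.93796 →hi
  mid=-2.01269 |R|=1.01277 →lo
  mid=-1.97429 |R|=0.97463 →hi
  mid=-1.99349 |R|=0.99351 →hi
  mid=-2.00309 |R|=1.00309 →lo
  mid=-1.99829 |R|=0.99829 →hi
  ...
  [-2.00009,-1.99994] ⇒ x*=-2.0000
Stable set (-2.0000, 0).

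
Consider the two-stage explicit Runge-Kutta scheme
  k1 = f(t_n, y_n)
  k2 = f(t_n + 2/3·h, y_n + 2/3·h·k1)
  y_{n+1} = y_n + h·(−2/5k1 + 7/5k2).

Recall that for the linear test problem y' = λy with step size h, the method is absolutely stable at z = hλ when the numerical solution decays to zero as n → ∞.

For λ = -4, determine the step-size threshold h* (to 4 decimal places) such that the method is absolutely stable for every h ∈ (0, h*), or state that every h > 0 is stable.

Test eqn y'=λy, z=hλ:
  k1=λy_n ⇒ h·k1=z·y_n;  k2=λ(1+2/3z)y_n ⇒ h·k2=z(1+2/3z)y_n
  y_{n+1}/y_n = 1 − 2/5z + 7/5z(1+2/3z) = 1 + z + 14/15z²
  R(z) = 1 + z + 14/15z².

Boundary: |R(x)|=1, x<0.
x=-1.75: |R|=2.1083
R=1: x+14/15x²=0 ⇒ x=−15/14=-1.0714; min R=1−1/(4·14/15)=0.7321>−1
Confirm numerically:
  x=-1.010: |R|=0.94209 <1
  x=-0.798: |R|=0.79635 <1
  x=-0.539: |R|=0.73215 <1
  x=-1.476: |R|=1.55734 >1
  x=-1.338: |R|=1.33289 >1
Interval (-1.0714, 0).

(-1.0714,0); λ=-4 ⇒ h* = (15/14)/4 = 0.2679.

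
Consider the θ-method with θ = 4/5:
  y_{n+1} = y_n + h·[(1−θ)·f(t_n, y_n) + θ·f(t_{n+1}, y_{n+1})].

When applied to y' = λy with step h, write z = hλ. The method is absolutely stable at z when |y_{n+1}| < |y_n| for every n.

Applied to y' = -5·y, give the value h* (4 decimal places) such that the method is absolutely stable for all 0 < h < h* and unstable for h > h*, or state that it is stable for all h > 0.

unbounded; (−∞, 0). Any h>0 works for λ=-5.

Test eqn y'=λy, z=hλ:
  y_{n+1} = y_n + z·[1/5·y_n + 4/5·y_{n+1}] ⇒ (1 − 4/5z)y_{n+1} = (1 + 1/5z)y_n
  Hence R(z) = (1 + 1/5z)/(1 − 4/5z).

Solve |R(x)|<1 on ℝ⁻.
x=-0.37: |R|=0.7145
x=-2: |R|=0.2308
x=-10: |R|=0.1111
x=-100: |R|=0.2346
θ=4/5≥1/2 ⇒ |1+1/5x|<|1−4/5x| ∀x<0 ⇒ unbounded interval.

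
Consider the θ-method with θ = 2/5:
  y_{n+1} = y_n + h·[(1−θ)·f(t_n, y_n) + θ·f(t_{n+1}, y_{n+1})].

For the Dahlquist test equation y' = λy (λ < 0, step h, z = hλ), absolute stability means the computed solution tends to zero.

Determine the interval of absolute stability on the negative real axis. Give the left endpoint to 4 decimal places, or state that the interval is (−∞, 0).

Set f=λy, z=hλ:
  y_{n+1} = y_n + z·[3/5·y_n + 2/5·y_{n+1}] ⇒ (1 − 2/5z)y_{n+1} = (1 + 3/5z)y_n
  R(z) = (1 + 3/5z)/(1 − 2/5z).

Need |R(x)|<1, x<0.
x=-1.75: |R|=0.0294
R=−1: 1+3/5x = −1+2/5x ⇒ -1/5x=2 ⇒ x=2/(-1/5)=-10.0000
Confirm numerically:
  x=-9.939: |R|=0.99755 <1
  x=-8.372: |R|=0.92513 <1
  x=-6.115: |R|=0.77452 <1
  x=-4.318: |R|=0.58331 <1
  x=-10.085: |R|=1.00338 >1
  x=-10.049: |R|=1.00195 >1
So |R|<1 on (-10.0000, 0).

z∈(-10.0000,0).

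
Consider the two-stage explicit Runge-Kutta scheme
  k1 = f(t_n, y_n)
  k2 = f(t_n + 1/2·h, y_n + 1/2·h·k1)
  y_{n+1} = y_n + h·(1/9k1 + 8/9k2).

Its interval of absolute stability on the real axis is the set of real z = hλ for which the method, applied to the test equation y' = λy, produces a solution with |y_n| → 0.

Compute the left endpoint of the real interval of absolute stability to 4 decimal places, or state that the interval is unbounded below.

Test eqn y'=λy, z=hλ:
  k1=λy_n ⇒ h·k1=z·y_n;  k2=λ(1+1/2z)y_n ⇒ h·k2=z(1+1/2z)y_n
  y_{n+1}/y_n = 1 + 1/9z + 8/9z(1+1/2z) = 1 + z + 4/9z²
  Hence R(z) = 1 + z + 4/9z².

Solve |R(x)|<1 on ℝ⁻.
x=-1.47: |R|=0.4904
R=1: x+4/9x²=0 ⇒ x=−9/4=-2.2500; min R=1−1/(4·4/9)=0.4375>−1
Confirm numerically:
  x=-2.177: |R|=0.92937 <1
  x=-1.944: |R|=0.73562 <1
  x=-1.830: |R|=0.65840 <1
  x=-1.016: |R|=0.44278 <1
  x=-2.798: |R|=1.68147 >1
  x=-2.672: |R|=1.50115 >1
So |R|<1 on (-2.2500, 0).

left endpoint -2.2500.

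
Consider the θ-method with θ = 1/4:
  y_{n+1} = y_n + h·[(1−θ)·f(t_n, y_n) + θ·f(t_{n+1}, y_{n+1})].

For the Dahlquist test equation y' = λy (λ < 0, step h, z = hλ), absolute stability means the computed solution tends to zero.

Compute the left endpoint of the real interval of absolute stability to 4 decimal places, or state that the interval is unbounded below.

z* = -4.0000.

Set f=λy, z=hλ:
  y_{n+1} = y_n + z·[3/4·y_n + 1/4·y_{n+1}] ⇒ (1 − 1/4z)y_{n+1} = (1 + 3/4z)y_n
  so R(z) = (1 + 3/4z)/(1 − 1/4z).

Need |R(x)|<1, x<0.
x=-1.5: |R|=0.0909
R=−1: 1+3/4x = −1+1/4x ⇒ -1/2x=2 ⇒ x=2/(-1/2)=-4.0000
Confirm numerically:
  x=-3.743: |R|=0.93362 <1
  x=-3.368: |R|=0.82845 <1
  x=-3.039: |R|=0.72695 <1
  x=-2.081: |R|=0.36885 <1
  x=-4.593: |R|=1.13802 >1
  x=-4.524: |R|=1.12295 >1
  x=-4.220: |R|=1.05353 >1
Interval (-4.0000, 0).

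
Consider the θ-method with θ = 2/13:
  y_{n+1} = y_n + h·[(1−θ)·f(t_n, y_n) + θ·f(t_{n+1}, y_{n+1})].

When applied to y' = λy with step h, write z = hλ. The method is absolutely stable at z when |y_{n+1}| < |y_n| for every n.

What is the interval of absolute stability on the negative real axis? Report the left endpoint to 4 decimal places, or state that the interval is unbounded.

On y'=λy, z=hλ:
  y_{n+1} = y_n + z·[11/13·y_n + 2/13·y_{n+1}] ⇒ (1 − 2/13z)y_{n+1} = (1 + 11/13z)y_n
  ⇒ R(z) = (1 + 11/13z)/(1 − 2/13z).

Find x<0 with |R(x)|<1.
x=-0.46: |R|=0.5704
R=−1: 1+11/13x = −1+2/13x ⇒ -9/13x=2 ⇒ x=2/(-9/13)=-2.8889
Confirm numerically:
  x=-2.426: |R|=0.76664 <1
  x=-2.173: |R|=0.62856 <1
  x=-1.420: |R|=0.16540 <1
  x=-1.378: |R|=0.13696 <1
  x=-3.352: |R|=1.21153 >1
  x=-3.302: |R|=1.18966 >1
  x=-3.046: |R|=1.07406 >1
Interval (-2.8889, 0).

z∈(-2.8889,0).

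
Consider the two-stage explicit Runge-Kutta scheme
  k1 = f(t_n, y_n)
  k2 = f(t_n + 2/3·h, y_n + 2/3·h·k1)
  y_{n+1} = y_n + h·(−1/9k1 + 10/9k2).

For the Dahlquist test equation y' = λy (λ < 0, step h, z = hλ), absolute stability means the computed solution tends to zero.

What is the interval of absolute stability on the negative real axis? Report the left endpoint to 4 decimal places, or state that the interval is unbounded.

z∈(-1.3500,0).

Set f=λy, z=hλ:
  k1=λy_n ⇒ h·k1=z·y_n;  k2=λ(1+2/3z)y_n ⇒ h·k2=z(1+2/3z)y_n
  y_{n+1}/y_n = 1 − 1/9z + 10/9z(1+2/3z) = 1 + z + 20/27z²
  so R(z) = 1 + z + 20/27z².

Boundary: |R(x)|=1, x<0.
x=-0.38: |R|=0.7270
R=1: x+20/27x²=0 ⇒ x=−27/20=-1.3500; min R=1−1/(4·20/27)=0.6625>−1
Confirm numerically:
  x=-1.014: |R|=0.74763 <1
  x=-0.562: |R|=0.67196 <1
  x=-0.543: |R|=0.67541 <1
  x=-1.612: |R|=1.31285 >1
  x=-1.517: |R|=1.18766 >1
  x=-1.402: |R|=1.05400 >1
So |R|<1 on (-1.3500, 0).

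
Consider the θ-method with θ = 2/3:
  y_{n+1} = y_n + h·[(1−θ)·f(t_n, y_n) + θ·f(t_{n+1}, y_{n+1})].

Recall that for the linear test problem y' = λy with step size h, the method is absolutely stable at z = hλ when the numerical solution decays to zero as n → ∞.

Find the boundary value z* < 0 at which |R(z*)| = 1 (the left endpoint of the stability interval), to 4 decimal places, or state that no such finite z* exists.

Set f=λy, z=hλ:
  y_{n+1} = y_n + z·[1/3·y_n + 2/3·y_{n+1}] ⇒ (1 − 2/3z)y_{n+1} = (1 + 1/3z)y_n
  so R(z) = (1 + 1/3z)/(1 − 2/3z).

Find x<0 with |R(x)|<1.
x=-1.01: |R|=0.3964
x=-2: |R|=0.1429
x=-10: |R|=0.3043
x=-100: |R|=0.4778
θ=2/3≥1/2 ⇒ |1+1/3x|<|1−2/3x| ∀x<0 ⇒ unbounded interval.

interval (−∞, 0).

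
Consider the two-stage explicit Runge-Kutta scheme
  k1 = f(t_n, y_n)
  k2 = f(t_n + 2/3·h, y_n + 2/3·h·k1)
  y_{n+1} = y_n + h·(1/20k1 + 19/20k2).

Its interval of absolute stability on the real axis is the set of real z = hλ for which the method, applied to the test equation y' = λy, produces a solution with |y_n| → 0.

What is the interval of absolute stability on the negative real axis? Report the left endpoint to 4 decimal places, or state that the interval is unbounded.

Set f=λy, z=hλ:
  k1=λy_n ⇒ h·k1=z·y_n;  k2=λ(1+2/3z)y_n ⇒ h·k2=z(1+2/3z)y_n
  y_{n+1}/y_n = 1 + 1/20z + 19/20z(1+2/3z) = 1 + z + 19/30z²
  Hence R(z) = 1 + z + 19/30z².

Boundary: |R(x)|=1, x<0.
x=-0.84: |R|=0.6069
R=1: x+19/30x²=0 ⇒ x=−30/19=-1.5789; min R=1−1/(4·19/30)=0.6053>−1
Confirm numerically:
  x=-1.323: |R|=0.78554 <1
  x=-1.206: |R|=0.71514 <1
  x=-1.174: |R|=0.69891 <1
  x=-0.699: |R|=0.61045 <1
  x=-1.867: |R|=1.34060 >1
  x=-1.847: |R|=1.31356 >1
Stable set (-1.5789, 0).

z∈(-1.5789,0).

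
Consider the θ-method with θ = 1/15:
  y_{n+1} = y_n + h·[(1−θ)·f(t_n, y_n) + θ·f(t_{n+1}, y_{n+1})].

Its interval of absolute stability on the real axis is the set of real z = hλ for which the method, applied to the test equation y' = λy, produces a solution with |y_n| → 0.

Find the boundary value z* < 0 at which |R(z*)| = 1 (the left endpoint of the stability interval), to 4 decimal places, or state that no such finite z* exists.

With y'=λy (z=hλ):
  y_{n+1} = y_n + z·[14/15·y_n + 1/15·y_{n+1}] ⇒ (1 − 1/15z)y_{n+1} = (1 + 14/15z)y_n
  ⇒ R(z) = (1 + 14/15z)/(1 − 1/15z).

Find x<0 with |R(x)|<1.
x=-1.74: |R|=0.5591
R=−1: 1+14/15x = −1+1/15x ⇒ -13/15x=2 ⇒ x=2/(-13/15)=-2.3077
Confirm numerically:
  x=-2.148: |R|=0.87894 <1
  x=-1.752: |R|=0.56877 <1
  x=-1.422: |R|=0.29887 <1
  x=-1.411: |R|=0.28968 <1
  x=-2.637: |R|=1.24273 >1
  x=-2.579: |R|=1.20064 >1
  x=-2.437: |R|=1.09640 >1
So |R|<1 on (-2.3077, 0).

left endpoint -2.3077.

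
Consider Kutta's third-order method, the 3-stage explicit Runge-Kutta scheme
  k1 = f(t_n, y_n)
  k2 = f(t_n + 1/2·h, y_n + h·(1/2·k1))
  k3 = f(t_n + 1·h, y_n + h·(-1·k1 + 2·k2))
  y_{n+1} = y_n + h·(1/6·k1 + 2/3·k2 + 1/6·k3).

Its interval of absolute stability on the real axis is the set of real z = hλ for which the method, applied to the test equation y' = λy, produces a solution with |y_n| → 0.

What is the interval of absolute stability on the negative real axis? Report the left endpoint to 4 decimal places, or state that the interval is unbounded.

With y'=λy (z=hλ):
  order 3, 3-stage ⇒ R(z)=1+z+z^2/2+z^3/6
  (e.g. R(-0.79)=0.43988, |R|=0.43988)

Boundary: |R(x)|=1, x<0.
x=-0.79: |R|=0.4399
|R(-1.92)|=0.2564 |R(-1.43)|=0.1051 |R(-0.71)|=0.4824
Bisect:
  x_lo=-3.2280 |R|=2.6240  x_hi=-0.1834 |R|=0.8324
  mid=-1.70570 |R|=0.07809 →hi
  mid=-2.46686 |R|=0.92614 →hi
  mid=-2.84745 |R|=1.64130 →lo
  mid=-2.65716 |R|=1.25371 →lo
  mid=-2.56201 |R|=1.08286 →lo
  mid=-2.51444 |R|=1.00278 →lo
  mid=-2.49065 |R|=0.96404 →hi
  mid=-2.50254 |R|=0.98331 →hi
  mid=-2.50849 |R|=0.99302 →hi
  ...
  [-2.51276,-2.51258] ⇒ x*=-2.5127
Stable set (-2.5127, 0).

z∈(-2.5127,0).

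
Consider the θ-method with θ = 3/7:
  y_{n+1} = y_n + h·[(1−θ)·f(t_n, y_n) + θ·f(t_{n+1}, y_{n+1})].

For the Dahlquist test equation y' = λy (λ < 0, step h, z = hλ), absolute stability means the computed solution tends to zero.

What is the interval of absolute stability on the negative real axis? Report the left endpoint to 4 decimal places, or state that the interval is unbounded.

Test eqn y'=λy, z=hλ:
  y_{n+1} = y_n + z·[4/7·y_n + 3/7·y_{n+1}] ⇒ (1 − 3/7z)y_{n+1} = (1 + 4/7z)y_n
  Hence R(z) = (1 + 4/7z)/(1 − 3/7z).

Find x<0 with |R(x)|<1.
x=-1.51: |R|=0.0833
R=−1: 1+4/7x = −1+3/7x ⇒ -1/7x=2 ⇒ x=2/(-1/7)=-14.0000
Confirm numerically:
  x=-13.205: |R|=0.98295 <1
  x=-8.885: |R|=0.84802 <1
  x=-8.368: |R|=0.82457 <1
  x=-14.222: |R|=1.00447 >1
  x=-14.032: |R|=1.00065 >1
Interval (-14.0000, 0).

z∈(-14.0000,0).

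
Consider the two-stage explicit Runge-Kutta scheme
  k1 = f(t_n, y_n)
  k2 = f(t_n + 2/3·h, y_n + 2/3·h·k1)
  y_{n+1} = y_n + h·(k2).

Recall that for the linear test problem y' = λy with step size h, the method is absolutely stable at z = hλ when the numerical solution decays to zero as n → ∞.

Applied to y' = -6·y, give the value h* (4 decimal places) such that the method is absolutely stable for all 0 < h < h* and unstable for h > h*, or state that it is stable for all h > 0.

(-1.5000,0); λ=-6 ⇒ h* = (3/2)/6 = 0.2500.

Set f=λy, z=hλ:
  k1=λy_n ⇒ h·k1=z·y_n;  k2=λ(1+2/3z)y_n ⇒ h·k2=z(1+2/3z)y_n
  y_{n+1}/y_n = 1 + z(1+2/3z) = 1 + z + 2/3z²
  Hence R(z) = 1 + z + 2/3z².

Find x<0 with |R(x)|<1.
x=-1.74: |R|=1.2784
R=1: x+2/3x²=0 ⇒ x=−3/2=-1.5000; min R=1−1/(4·2/3)=0.6250>−1
Confirm numerically:
  x=-1.200: |R|=0.76000 <1
  x=-1.194: |R|=0.75642 <1
  x=-1.037: |R|=0.67991 <1
  x=-0.794: |R|=0.62629 <1
  x=-1.859: |R|=1.44492 >1
  x=-1.855: |R|=1.43902 >1
  x=-1.587: |R|=1.09205 >1
Interval (-1.5000, 0).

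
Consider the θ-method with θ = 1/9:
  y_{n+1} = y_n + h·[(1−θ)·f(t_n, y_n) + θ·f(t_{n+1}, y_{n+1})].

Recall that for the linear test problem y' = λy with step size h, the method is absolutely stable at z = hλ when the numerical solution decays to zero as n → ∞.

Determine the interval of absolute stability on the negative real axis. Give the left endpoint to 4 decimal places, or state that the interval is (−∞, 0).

Set f=λy, z=hλ:
  y_{n+1} = y_n + z·[8/9·y_n + 1/9·y_{n+1}] ⇒ (1 − 1/9z)y_{n+1} = (1 + 8/9z)y_n
  Hence R(z) = (1 + 8/9z)/(1 − 1/9z).

Need |R(x)|<1, x<0.
x=-0.74: |R|=0.3162
R=−1: 1+8/9x = −1+1/9x ⇒ -7/9x=2 ⇒ x=2/(-7/9)=-2.5714
Confirm numerically:
  x=-1.823: |R|=0.51594 <1
  x=-1.753: |R|=0.46722 <1
  x=-1.681: |R|=0.41644 <1
  x=-1.257: |R|=0.10295 <1
  x=-2.991: |R|=1.24493 >1
  x=-2.766: |R|=1.11576 >1
Interval (-2.5714, 0).

z∈(-2.5714,0).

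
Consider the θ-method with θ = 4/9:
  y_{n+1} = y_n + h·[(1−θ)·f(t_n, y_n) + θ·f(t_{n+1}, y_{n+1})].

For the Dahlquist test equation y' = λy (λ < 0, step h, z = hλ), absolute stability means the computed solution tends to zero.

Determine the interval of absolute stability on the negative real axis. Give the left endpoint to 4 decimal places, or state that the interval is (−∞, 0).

With y'=λy (z=hλ):
  y_{n+1} = y_n + z·[5/9·y_n + 4/9·y_{n+1}] ⇒ (1 − 4/9z)y_{n+1} = (1 + 5/9z)y_n
  R(z) = (1 + 5/9z)/(1 − 4/9z).

Solve |R(x)|<1 on ℝ⁻.
x=-1.47: |R|=0.1109
R=−1: 1+5/9x = −1+4/9x ⇒ -1/9x=2 ⇒ x=2/(-1/9)=-18.0000
Confirm numerically:
  x=-16.129: |R|=0.97455 <1
  x=-13.566: |R|=0.92991 <1
  x=-11.386: |R|=0.87874 <1
  x=-8.956: |R|=0.79823 <1
  x=-18.518: |R|=1.00624 >1
  x=-18.397: |R|=1.00481 >1
  x=-18.150: |R|=1.00184 >1
Interval (-18.0000, 0).

z∈(-18.0000,0).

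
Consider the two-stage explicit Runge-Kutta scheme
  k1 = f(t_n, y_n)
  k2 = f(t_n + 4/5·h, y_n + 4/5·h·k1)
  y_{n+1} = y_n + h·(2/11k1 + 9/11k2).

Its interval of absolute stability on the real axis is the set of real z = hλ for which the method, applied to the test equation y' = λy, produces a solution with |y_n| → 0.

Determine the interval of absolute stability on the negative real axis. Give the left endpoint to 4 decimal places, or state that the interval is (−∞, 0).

z∈(-1.5278,0).

On y'=λy, z=hλ:
  k1=λy_n ⇒ h·k1=z·y_n;  k2=λ(1+4/5z)y_n ⇒ h·k2=z(1+4/5z)y_n
  y_{n+1}/y_n = 1 + 2/11z + 9/11z(1+4/5z) = 1 + z + 36/55z²
  ⇒ R(z) = 1 + z + 36/55z².

Boundary: |R(x)|=1, x<0.
x=-1.58: |R|=1.0540
R=1: x+36/55x²=0 ⇒ x=−55/36=-1.5278; min R=1−1/(4·36/55)=0.6181>−1
Confirm numerically:
  x=-1.259: |R|=0.77851 <1
  x=-0.723: |R|=0.61915 <1
  x=-0.615: |R|=0.63257 <1
  x=-1.899: |R|=1.46142 >1
  x=-1.595: |R|=1.07018 >1
  x=-1.574: |R|=1.04762 >1
Stable set (-1.5278, 0).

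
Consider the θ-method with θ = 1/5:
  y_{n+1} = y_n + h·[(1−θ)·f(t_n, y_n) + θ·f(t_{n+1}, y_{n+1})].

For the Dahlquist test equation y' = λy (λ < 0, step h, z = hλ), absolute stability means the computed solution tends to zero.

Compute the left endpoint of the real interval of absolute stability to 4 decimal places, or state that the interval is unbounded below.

Set f=λy, z=hλ:
  y_{n+1} = y_n + z·[4/5·y_n + 1/5·y_{n+1}] ⇒ (1 − 1/5z)y_{n+1} = (1 + 4/5z)y_n
  Hence R(z) = (1 + 4/5z)/(1 − 1/5z).

Boundary: |R(x)|=1, x<0.
x=-1.78: |R|=0.3127
R=−1: 1+4/5x = −1+1/5x ⇒ -3/5x=2 ⇒ x=2/(-3/5)=-3.3333
Confirm numerically:
  x=-3.086: |R|=0.90824 <1
  x=-2.985: |R|=0.86913 <1
  x=-2.814: |R|=0.80061 <1
  x=-1.359: |R|=0.06856 <1
  x=-3.847: |R|=1.17418 >1
  x=-3.507: |R|=1.06124 >1
So |R|<1 on (-3.3333, 0).

left endpoint -3.3333.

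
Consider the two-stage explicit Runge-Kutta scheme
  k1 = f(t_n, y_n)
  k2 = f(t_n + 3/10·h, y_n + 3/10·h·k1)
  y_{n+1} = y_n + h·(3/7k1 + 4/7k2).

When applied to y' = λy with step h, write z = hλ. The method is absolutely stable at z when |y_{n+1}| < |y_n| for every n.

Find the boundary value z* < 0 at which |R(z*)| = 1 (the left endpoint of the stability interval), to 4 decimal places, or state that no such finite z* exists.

left endpoint -5.8333.

On y'=λy, z=hλ:
  k1=λy_n ⇒ h·k1=z·y_n;  k2=λ(1+3/10z)y_n ⇒ h·k2=z(1+3/10z)y_n
  y_{n+1}/y_n = 1 + 3/7z + 4/7z(1+3/10z) = 1 + z + 6/35z²
  so R(z) = 1 + z + 6/35z².

Find x<0 with |R(x)|<1.
x=-1.01: |R|=0.1649
R=1: x+6/35x²=0 ⇒ x=−35/6=-5.8333; min R=1−1/(4·6/35)=-0.4583>−1
Confirm numerically:
  x=-5.739: |R|=0.90719 <1
  x=-3.430: |R|=0.41316 <1
  x=-3.094: |R|=0.45294 <1
  x=-6.433: |R|=1.66131 >1
  x=-6.410: |R|=1.63367 >1
  x=-5.963: |R|=1.13255 >1
Stable set (-5.8333, 0).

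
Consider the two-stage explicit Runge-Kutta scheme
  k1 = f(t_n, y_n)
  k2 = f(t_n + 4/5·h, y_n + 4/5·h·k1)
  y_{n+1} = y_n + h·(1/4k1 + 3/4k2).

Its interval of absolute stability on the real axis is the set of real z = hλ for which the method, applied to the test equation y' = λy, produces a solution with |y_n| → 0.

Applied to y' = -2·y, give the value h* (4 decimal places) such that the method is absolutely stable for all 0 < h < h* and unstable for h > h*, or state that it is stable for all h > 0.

Test eqn y'=λy, z=hλ:
  k1=λy_n ⇒ h·k1=z·y_n;  k2=λ(1+4/5z)y_n ⇒ h·k2=z(1+4/5z)y_n
  y_{n+1}/y_n = 1 + 1/4z + 3/4z(1+4/5z) = 1 + z + 3/5z²
  ⇒ R(z) = 1 + z + 3/5z².

Find x<0 with |R(x)|<1.
x=-1.42: |R|=0.7898
R=1: x+3/5x²=0 ⇒ x=−5/3=-1.6667; min R=1−1/(4·3/5)=0.5833>−1
Confirm numerically:
  x=-1.417: |R|=0.78773 <1
  x=-0.790: |R|=0.58446 <1
  x=-0.692: |R|=0.59532 <1
  x=-2.209: |R|=1.71881 >1
  x=-1.879: |R|=1.23938 >1
  x=-1.810: |R|=1.15566 >1
Interval (-1.6667, 0).

(-1.6667,0); λ=-2 ⇒ h* = (5/3)/2 = 0.8333.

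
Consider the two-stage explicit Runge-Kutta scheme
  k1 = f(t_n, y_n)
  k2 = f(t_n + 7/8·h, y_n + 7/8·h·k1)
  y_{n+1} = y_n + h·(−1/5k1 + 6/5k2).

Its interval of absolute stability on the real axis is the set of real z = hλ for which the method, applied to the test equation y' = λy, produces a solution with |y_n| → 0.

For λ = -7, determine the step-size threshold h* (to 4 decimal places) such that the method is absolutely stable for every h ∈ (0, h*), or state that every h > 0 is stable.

(-0.9524,0); λ=-7 ⇒ h* = (20/21)/7 = 0.1361.

With y'=λy (z=hλ):
  k1=λy_n ⇒ h·k1=z·y_n;  k2=λ(1+7/8z)y_n ⇒ h·k2=z(1+7/8z)y_n
  y_{n+1}/y_n = 1 − 1/5z + 6/5z(1+7/8z) = 1 + z + 21/20z²
  R(z) = 1 + z + 21/20z².

Find x<0 with |R(x)|<1.
x=-0.73: |R|=0.8295
R=1: x+21/20x²=0 ⇒ x=−20/21=-0.9524; min R=1−1/(4·21/20)=0.7619>−1
Confirm numerically:
  x=-0.798: |R|=0.87064 <1
  x=-0.781: |R|=0.85946 <1
  x=-0.460: |R|=0.76218 <1
  x=-1.537: |R|=1.94349 >1
  x=-1.151: |R|=1.24004 >1
  x=-1.081: |R|=1.14599 >1
Interval (-0.9524, 0).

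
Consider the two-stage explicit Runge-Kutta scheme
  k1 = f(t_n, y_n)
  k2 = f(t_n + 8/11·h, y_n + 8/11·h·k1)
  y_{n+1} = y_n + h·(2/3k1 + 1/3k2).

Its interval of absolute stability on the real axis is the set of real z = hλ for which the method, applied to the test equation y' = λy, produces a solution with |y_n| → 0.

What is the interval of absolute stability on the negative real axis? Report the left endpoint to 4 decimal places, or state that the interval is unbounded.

z∈(-4.1250,0).

Set f=λy, z=hλ:
  k1=λy_n ⇒ h·k1=z·y_n;  k2=λ(1+8/11z)y_n ⇒ h·k2=z(1+8/11z)y_n
  y_{n+1}/y_n = 1 + 2/3z + 1/3z(1+8/11z) = 1 + z + 8/33z²
  so R(z) = 1 + z + 8/33z².

Boundary: |R(x)|=1, x<0.
x=-0.91: |R|=0.2908
R=1: x+8/33x²=0 ⇒ x=−33/8=-4.1250; min R=1−1/(4·8/33)=-0.0312>−1
Confirm numerically:
  x=-2.748: |R|=0.08267 <1
  x=-2.089: |R|=0.03108 <1
  x=-1.901: |R|=0.02493 <1
  x=-4.680: |R|=1.62967 >1
  x=-4.666: |R|=1.61195 >1
Stable set (-4.1250, 0).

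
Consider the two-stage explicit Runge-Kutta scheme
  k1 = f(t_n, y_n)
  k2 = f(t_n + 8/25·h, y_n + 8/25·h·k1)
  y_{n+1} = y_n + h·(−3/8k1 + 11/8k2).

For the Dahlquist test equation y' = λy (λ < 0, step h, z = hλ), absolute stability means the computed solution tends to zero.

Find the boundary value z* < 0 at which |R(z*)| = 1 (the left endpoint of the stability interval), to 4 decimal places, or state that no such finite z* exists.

left endpoint -2.2727.

Set f=λy, z=hλ:
  k1=λy_n ⇒ h·k1=z·y_n;  k2=λ(1+8/25z)y_n ⇒ h·k2=z(1+8/25z)y_n
  y_{n+1}/y_n = 1 − 3/8z + 11/8z(1+8/25z) = 1 + z + 11/25z²
  Hence R(z) = 1 + z + 11/25z².

Find x<0 with |R(x)|<1.
x=-0.81: |R|=0.4787
R=1: x+11/25x²=0 ⇒ x=−25/11=-2.2727; min R=1−1/(4·11/25)=0.4318>−1
Confirm numerically:
  x=-2.241: |R|=0.96872 <1
  x=-1.671: |R|=0.55759 <1
  x=-1.082: |R|=0.43312 <1
  x=-2.846: |R|=1.71788 >1
  x=-2.417: |R|=1.15343 >1
Stable set (-2.2727, 0).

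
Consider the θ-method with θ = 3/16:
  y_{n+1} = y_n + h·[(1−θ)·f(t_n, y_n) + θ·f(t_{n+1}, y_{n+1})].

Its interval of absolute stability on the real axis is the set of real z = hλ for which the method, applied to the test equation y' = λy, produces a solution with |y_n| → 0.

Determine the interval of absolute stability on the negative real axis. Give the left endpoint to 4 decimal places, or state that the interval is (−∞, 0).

z∈(-3.2000,0).

Set f=λy, z=hλ:
  y_{n+1} = y_n + z·[13/16·y_n + 3/16·y_{n+1}] ⇒ (1 − 3/16z)y_{n+1} = (1 + 13/16z)y_n
  so R(z) = (1 + 13/16z)/(1 − 3/16z).

Boundary: |R(x)|=1, x<0.
x=-0.9: |R|=0.2299
R=−1: 1+13/16x = −1+3/16x ⇒ -5/8x=2 ⇒ x=2/(-5/8)=-3.2000
Confirm numerically:
  x=-2.963: |R|=0.90478 <1
  x=-2.737: |R|=0.80876 <1
  x=-2.354: |R|=0.63316 <1
  x=-2.076: |R|=0.49433 <1
  x=-3.633: |R|=1.16097 >1
  x=-3.434: |R|=1.08897 >1
So |R|<1 on (-3.2000, 0).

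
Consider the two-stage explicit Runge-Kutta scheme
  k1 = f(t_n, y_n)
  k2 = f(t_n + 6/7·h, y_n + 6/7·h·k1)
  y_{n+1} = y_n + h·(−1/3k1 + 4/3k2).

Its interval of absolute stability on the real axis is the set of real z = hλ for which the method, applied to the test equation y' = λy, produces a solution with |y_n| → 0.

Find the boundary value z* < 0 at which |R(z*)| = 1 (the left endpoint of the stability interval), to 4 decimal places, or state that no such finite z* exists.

z* = -0.8750.

Test eqn y'=λy, z=hλ:
  k1=λy_n ⇒ h·k1=z·y_n;  k2=λ(1+6/7z)y_n ⇒ h·k2=z(1+6/7z)y_n
  y_{n+1}/y_n = 1 − 1/3z + 4/3z(1+6/7z) = 1 + z + 8/7z²
  Hence R(z) = 1 + z + 8/7z².

Solve |R(x)|<1 on ℝ⁻.
x=-1.11: |R|=1.2981
R=1: x+8/7x²=0 ⇒ x=−7/8=-0.8750; min R=1−1/(4·8/7)=0.7812>−1
Confirm numerically:
  x=-0.850: |R|=0.97571 <1
  x=-0.798: |R|=0.92978 <1
  x=-0.685: |R|=0.85126 <1
  x=-1.319: |R|=1.66930 >1
  x=-1.203: |R|=1.45095 >1
  x=-0.965: |R|=1.09926 >1
So |R|<1 on (-0.8750, 0).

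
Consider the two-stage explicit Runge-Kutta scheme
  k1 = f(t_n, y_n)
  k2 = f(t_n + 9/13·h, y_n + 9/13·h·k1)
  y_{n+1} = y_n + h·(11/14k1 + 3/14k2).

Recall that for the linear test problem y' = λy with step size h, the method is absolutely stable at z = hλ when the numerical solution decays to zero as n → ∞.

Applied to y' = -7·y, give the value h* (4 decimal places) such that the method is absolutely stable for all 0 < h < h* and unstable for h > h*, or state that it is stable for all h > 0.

On y'=λy, z=hλ:
  k1=λy_n ⇒ h·k1=z·y_n;  k2=λ(1+9/13z)y_n ⇒ h·k2=z(1+9/13z)y_n
  y_{n+1}/y_n = 1 + 11/14z + 3/14z(1+9/13z) = 1 + z + 27/182z²
  R(z) = 1 + z + 27/182z².

Need |R(x)|<1, x<0.
x=-1.53: |R|=0.1827
R=1: x+27/182x²=0 ⇒ x=−182/27=-6.7407; min R=1−1/(4·27/182)=-0.6852>−1
Confirm numerically:
  x=-6.641: |R|=0.90174 <1
  x=-3.988: |R|=0.62859 <1
  x=-3.520: |R|=0.68186 <1
  x=-3.089: |R|=0.67344 <1
  x=-7.126: |R|=1.40728 >1
  x=-7.082: |R|=1.35854 >1
  x=-7.074: |R|=1.34974 >1
Interval (-6.7407, 0).

(-6.7407,0); λ=-7 ⇒ h* = (182/27)/7 = 0.9630.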